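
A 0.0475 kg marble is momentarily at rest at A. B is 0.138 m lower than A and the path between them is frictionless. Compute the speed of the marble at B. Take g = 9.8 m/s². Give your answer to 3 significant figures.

Mechanical energy is conserved (no friction): mgh = ½mv²
v = √(2gh) = √(2 × 9.8 × 0.138) = √2.7048 = 1.645 m/s

v = 1.64 m/s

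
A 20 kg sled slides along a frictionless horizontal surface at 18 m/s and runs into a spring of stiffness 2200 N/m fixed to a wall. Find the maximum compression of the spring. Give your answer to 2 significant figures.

x = 1.7 m

At max compression the sled is momentarily at rest: ½mv² = ½kx²
x = v√(m/k) = 18 × √(20/2200) = 1.716 m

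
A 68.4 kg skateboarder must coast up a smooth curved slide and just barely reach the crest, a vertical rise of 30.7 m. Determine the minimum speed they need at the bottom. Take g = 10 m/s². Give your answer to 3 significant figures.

At the top they are momentarily at rest, so all KE converts to PE: ½mv² = mgh
v = √(2gh) = √(2 × 10 × 30.7) = 24.78 m/s

v = 24.8 m/s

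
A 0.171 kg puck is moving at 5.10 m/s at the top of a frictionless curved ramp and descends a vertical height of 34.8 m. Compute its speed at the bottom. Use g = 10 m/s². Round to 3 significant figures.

Energy conservation between the two points: ½mv₀² + mgh = ½mv²
v² = v₀² + 2gh = (5.10)² + 2(10)(34.8) = 722.01
v = √722.01 = 26.87 m/s

v = 26.9 m/s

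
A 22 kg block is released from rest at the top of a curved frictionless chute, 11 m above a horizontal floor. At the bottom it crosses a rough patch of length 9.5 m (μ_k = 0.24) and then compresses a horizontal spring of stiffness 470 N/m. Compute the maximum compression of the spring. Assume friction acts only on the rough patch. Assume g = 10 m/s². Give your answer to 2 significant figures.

Initial energy: E₁ = mgh = (22)(10)(11) = 2420.0 J
Friction removes W_f = μ_k mg d = (0.24)(22)(10)(9.5) = 501.6 J
Energy reaching the spring: E = 2420.0 − 501.6 = 1918.4 J
At max compression ½kx² = E ⇒ x = √(2E/k) = √(2 × 1918.4/470) = 2.857 m

x = 2.9 m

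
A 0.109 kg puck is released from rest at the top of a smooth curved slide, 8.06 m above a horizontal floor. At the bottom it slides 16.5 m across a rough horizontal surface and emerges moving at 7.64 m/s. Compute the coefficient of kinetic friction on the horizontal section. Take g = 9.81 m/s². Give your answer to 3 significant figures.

μ_k = 0.308

Applying the work–energy principle:
mgh = ½mv² + μ_k m g d
mgh = 8.6185 J; ½mv² = 3.1811 J
W_f = 8.6185 − 3.1811 = 5.437 J
μ_k = W_f/(mg·d) = 5.437/(1.069 × 16.5) = 0.3082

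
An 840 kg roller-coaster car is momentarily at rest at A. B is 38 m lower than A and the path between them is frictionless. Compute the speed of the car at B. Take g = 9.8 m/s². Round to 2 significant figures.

v = 27 m/s

Equating total energy at the two states: mgh = ½mv²
v = √(2gh) = √(2 × 9.8 × 38) = √744.80 = 27.29 m/s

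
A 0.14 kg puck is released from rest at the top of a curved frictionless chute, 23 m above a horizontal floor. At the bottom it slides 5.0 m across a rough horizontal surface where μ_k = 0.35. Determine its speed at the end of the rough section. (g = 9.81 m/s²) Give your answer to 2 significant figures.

v = 20 m/s

Applying the work–energy principle:
mgh = ½mv² + μ_k m g d
W_f = μ_k mg d = (0.35)(0.14)(9.81)(5.0) = 2.403 J
½mv² = mgh − W_f = 31.588 − 2.403 = 29.185 J
v = √(2 × 29.185/0.14) = 20.42 m/s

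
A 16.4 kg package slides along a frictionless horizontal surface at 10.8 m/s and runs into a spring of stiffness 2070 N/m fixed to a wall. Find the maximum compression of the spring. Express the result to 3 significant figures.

Conservation of energy between contact and max compression: ½mv² = ½kx²
x = v√(m/k) = 10.8 × √(16.4/2070) = 0.9613 m

x = 0.961 m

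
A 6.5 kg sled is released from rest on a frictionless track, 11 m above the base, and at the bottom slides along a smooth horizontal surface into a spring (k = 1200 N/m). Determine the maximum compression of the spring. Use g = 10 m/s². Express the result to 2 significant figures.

Gravitational PE at the top equals spring PE at max compression: mgh = ½kx²
x = √(2mgh/k) = √(2 × 6.5 × 10 × 11 / 1200) = 1.092 m

x = 1.1 m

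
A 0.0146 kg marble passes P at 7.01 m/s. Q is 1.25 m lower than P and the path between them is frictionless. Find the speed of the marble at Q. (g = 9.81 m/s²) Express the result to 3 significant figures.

Mechanical energy is conserved (no friction): ½mv₀² + mgh = ½mv²
v² = v₀² + 2gh = (7.01)² + 2(9.81)(1.25) = 73.665
v = √73.665 = 8.583 m/s

v = 8.58 m/s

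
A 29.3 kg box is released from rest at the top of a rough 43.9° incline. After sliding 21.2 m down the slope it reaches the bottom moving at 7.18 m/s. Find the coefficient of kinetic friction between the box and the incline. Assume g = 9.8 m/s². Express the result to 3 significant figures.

Energy balance down the incline: mg L sinθ − ½mv² = μ_k (mg cosθ) L
mgL sinθ = 4221.0 J; ½mv² = 755.24 J
W_f = 4221.0 − 755.24 = 3466 J
μ_k = W_f/(mg cosθ · L) = 3466/(206.9 × 21.2) = 0.7901

μ_k = 0.790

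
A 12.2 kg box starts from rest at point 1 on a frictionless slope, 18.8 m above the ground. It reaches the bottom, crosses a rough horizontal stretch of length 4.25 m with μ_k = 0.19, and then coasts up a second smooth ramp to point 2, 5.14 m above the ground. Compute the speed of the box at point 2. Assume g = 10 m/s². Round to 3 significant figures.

Energy at 1: mgh₁ = (12.2)(10)(18.8) = 2293.6 J
Friction loss: W_f = μ_k mg d = 98.52 J
At 2: ½mv² + mgh₂ = mgh₁ − W_f
½mv² = 2293.6 − 98.52 − 627.08 = 1568.0 J
v = √(2 × 1568.0/12.2) = 16.03 m/s

v = 16.0 m/s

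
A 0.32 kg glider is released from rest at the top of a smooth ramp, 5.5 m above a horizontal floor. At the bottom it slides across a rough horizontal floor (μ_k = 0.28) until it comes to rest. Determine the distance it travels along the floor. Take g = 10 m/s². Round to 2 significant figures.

d = 20 m

Applying the work–energy principle:
At rest all PE has been dissipated by friction: mgh = μ_k m g d
d = h/μ_k = 5.5/0.28 = 19.64 m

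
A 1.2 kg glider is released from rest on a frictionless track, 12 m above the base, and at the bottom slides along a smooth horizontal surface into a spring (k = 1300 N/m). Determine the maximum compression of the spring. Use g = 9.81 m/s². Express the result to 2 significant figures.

x = 0.47 m

Energy conservation (no friction) from release to max compression: mgh = ½kx²
x = √(2mgh/k) = √(2 × 1.2 × 9.81 × 12 / 1300) = 0.4662 m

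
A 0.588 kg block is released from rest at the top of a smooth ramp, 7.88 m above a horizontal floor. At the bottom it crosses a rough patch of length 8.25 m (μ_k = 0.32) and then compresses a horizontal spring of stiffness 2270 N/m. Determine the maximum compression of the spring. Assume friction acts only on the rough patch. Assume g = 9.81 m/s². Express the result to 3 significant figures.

x = 0.163 m

Initial energy: E₁ = mgh = (0.588)(9.81)(7.88) = 45.454 J
Friction removes W_f = μ_k mg d = (0.32)(0.588)(9.81)(8.25) = 15.23 J
Energy reaching the spring: E = 45.454 − 15.23 = 30.226 J
At max compression ½kx² = E ⇒ x = √(2E/k) = √(2 × 30.226/2270) = 0.1632 m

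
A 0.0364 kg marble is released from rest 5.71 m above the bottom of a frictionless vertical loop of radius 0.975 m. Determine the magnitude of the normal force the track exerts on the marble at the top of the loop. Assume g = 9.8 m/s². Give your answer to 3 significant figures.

Energy from release to top (height 2r): mgh = ½mv_top² + mg(2r)
v_top² = 2g(h − 2r) = 2(9.8)(5.71 − 1.950) = 73.696 m²/s²
At the top, both N and weight point toward the centre: N + mg = mv_top²/r
N = m(v_top²/r − g) = 0.0364(73.696/0.975 − 9.8) = 2.395 N

N = 2.39 N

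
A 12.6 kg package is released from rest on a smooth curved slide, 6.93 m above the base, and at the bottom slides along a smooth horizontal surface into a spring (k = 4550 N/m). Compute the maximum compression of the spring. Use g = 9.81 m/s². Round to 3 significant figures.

x = 0.614 m

At max compression the package is momentarily at rest: mgh = ½kx²
x = √(2mgh/k) = √(2 × 12.6 × 9.81 × 6.93 / 4550) = 0.6136 m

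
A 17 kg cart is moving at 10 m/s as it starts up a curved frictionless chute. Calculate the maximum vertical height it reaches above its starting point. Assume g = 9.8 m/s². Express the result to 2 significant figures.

h = 5.1 m

By energy conservation, ½mv² = mgh
h = v²/(2g) = 10²/(2 × 9.8) = 5.102 m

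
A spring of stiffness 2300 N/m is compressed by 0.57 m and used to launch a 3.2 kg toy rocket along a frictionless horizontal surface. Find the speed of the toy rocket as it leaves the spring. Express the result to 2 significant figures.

v = 15 m/s

Spring PE converts entirely to kinetic energy: ½kx² = ½mv²
v = x√(k/m) = 0.57 × √(2300/3.2) = 15.28 m/s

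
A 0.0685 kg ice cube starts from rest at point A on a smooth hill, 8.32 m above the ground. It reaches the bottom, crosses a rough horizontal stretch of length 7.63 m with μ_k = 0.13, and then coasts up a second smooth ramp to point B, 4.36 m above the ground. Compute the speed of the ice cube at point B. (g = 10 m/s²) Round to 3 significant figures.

Energy at A: mgh₁ = (0.0685)(10)(8.32) = 5.6992 J
Friction loss: W_f = μ_k mg d = 0.6795 J
At B: ½mv² + mgh₂ = mgh₁ − W_f
½mv² = 5.6992 − 0.6795 − 2.9866 = 2.0331 J
v = √(2 × 2.0331/0.0685) = 7.705 m/s

v = 7.70 m/s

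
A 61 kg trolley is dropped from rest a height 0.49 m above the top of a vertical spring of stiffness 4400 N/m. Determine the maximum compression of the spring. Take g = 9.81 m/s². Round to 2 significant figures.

Measuring PE from the top of the relaxed spring, at max compression the trolley has dropped H + x with zero KE, so:
mg(H + x) = ½kx²
½(4400)x² − (61)(9.81)x − (61)(9.81)(0.49) = 0
2200x² − 598.4x − 293.2 = 0
x = [598.4 + √(358095 + 2.5803e+06)]/(2 × 2200) = 0.5256 m

x = 0.53 m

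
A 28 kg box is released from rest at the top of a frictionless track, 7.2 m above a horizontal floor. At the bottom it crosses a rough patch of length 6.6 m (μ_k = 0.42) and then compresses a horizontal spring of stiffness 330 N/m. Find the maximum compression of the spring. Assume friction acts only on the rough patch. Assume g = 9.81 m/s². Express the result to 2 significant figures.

x = 2.7 m

Initial energy: E₁ = mgh = (28)(9.81)(7.2) = 1977.7 J
Friction removes W_f = μ_k mg d = (0.42)(28)(9.81)(6.6) = 761.4 J
Energy reaching the spring: E = 1977.7 − 761.4 = 1216.3 J
At max compression ½kx² = E ⇒ x = √(2E/k) = √(2 × 1216.3/330) = 2.715 m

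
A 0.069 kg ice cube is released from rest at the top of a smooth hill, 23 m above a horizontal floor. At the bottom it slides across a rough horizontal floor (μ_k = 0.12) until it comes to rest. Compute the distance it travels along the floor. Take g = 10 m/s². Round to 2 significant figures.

d = 190 m

Energy bookkeeping (friction removes W_f = μ_k N d):
At rest all PE has been dissipated by friction: mgh = μ_k m g d
d = h/μ_k = 23/0.12 = 191.7 m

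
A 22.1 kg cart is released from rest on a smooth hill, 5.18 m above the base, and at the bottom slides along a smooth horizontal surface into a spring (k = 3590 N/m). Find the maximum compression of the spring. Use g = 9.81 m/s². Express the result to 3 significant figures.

x = 0.791 m

Gravitational PE at the top equals spring PE at max compression: mgh = ½kx²
x = √(2mgh/k) = √(2 × 22.1 × 9.81 × 5.18 / 3590) = 0.7910 m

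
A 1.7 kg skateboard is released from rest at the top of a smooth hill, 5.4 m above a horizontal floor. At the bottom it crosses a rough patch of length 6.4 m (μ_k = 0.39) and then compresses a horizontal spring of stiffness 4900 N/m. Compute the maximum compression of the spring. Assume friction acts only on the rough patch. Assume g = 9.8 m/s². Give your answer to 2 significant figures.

Initial energy: E₁ = mgh = (1.7)(9.8)(5.4) = 89.964 J
Friction removes W_f = μ_k mg d = (0.39)(1.7)(9.8)(6.4) = 41.58 J
Energy reaching the spring: E = 89.964 − 41.58 = 48.381 J
At max compression ½kx² = E ⇒ x = √(2E/k) = √(2 × 48.381/4900) = 0.1405 m

x = 0.14 m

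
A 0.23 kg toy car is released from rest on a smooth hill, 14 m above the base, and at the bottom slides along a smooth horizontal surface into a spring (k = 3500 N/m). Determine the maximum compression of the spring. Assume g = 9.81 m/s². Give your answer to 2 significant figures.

x = 0.13 m

At max compression the car is momentarily at rest: mgh = ½kx²
x = √(2mgh/k) = √(2 × 0.23 × 9.81 × 14 / 3500) = 0.1344 m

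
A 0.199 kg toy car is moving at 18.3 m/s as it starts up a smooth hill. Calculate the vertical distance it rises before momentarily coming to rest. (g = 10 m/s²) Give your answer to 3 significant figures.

h = 16.7 m

By energy conservation, ½mv² = mgh
h = v²/(2g) = 18.3²/(2 × 10) = 16.74 m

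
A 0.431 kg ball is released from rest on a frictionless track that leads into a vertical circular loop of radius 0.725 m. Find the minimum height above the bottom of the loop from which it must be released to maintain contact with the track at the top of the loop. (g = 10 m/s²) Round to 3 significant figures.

At the top, for minimum speed gravity alone supplies the centripetal force: mg = mv_top²/r ⇒ v_top² = gr = 7.250 m²/s²
Energy conservation from release height h to the top (height 2r): mgh = ½mv_top² + mg(2r)
h = v_top²/(2g) + 2r = r/2 + 2r = 5r/2 = 1.812 m

h = 1.81 m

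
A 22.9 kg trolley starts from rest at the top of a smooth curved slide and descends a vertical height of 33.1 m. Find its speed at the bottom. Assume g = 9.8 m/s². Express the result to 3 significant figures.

v = 25.5 m/s

Equating total energy at the two states: mgh = ½mv²
v = √(2gh) = √(2 × 9.8 × 33.1) = √648.76 = 25.47 m/s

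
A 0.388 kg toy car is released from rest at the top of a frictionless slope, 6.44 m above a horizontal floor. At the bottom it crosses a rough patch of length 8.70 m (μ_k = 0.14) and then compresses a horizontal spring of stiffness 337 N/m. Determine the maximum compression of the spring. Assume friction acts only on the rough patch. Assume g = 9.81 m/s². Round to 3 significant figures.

Initial energy: E₁ = mgh = (0.388)(9.81)(6.44) = 24.512 J
Friction removes W_f = μ_k mg d = (0.14)(0.388)(9.81)(8.70) = 4.636 J
Energy reaching the spring: E = 24.512 − 4.636 = 19.876 J
At max compression ½kx² = E ⇒ x = √(2E/k) = √(2 × 19.876/337) = 0.3435 m

x = 0.343 m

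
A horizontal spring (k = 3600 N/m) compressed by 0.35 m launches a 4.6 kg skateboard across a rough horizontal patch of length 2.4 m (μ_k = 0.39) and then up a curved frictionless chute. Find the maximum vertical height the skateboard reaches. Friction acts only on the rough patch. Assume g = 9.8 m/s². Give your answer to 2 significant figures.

Spring energy: E₀ = ½kx² = ½(3600)(0.35)² = 220.50 J
Friction: W_f = μ_k mg d = (0.39)(4.6)(9.8)(2.4) = 42.19 J
Energy at base of ramp: E = 220.50 − 42.19 = 178.31 J
At max height all remaining energy is PE: mgh = E ⇒ h = E/(mg) = 178.31/(4.6 × 9.8) = 3.955 m

h = 4.0 m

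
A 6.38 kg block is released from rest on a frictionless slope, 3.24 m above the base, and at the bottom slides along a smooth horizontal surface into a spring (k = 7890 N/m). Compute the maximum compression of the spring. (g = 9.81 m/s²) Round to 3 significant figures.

x = 0.227 m

Energy conservation (no friction) from release to max compression: mgh = ½kx²
x = √(2mgh/k) = √(2 × 6.38 × 9.81 × 3.24 / 7890) = 0.2267 m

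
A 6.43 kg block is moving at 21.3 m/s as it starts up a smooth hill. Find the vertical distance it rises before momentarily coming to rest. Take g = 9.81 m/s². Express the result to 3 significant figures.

h = 23.1 m

By energy conservation, ½mv² = mgh
h = v²/(2g) = 21.3²/(2 × 9.81) = 23.12 m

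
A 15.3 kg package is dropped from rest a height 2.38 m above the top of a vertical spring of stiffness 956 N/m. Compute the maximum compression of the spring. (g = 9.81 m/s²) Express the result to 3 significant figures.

Let x be the compression. The total drop is H + x, and the package is instantaneously at rest at max compression, so energy conservation gives:
mg(H + x) = ½kx²
½(956)x² − (15.3)(9.81)x − (15.3)(9.81)(2.38) = 0
478.0x² − 150.1x − 357.2 = 0
x = [150.1 + √(22528 + 683007)]/(2 × 478.0) = 1.036 m

x = 1.04 m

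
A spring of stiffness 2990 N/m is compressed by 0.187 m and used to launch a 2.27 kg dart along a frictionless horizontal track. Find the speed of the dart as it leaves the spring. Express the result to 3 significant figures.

v = 6.79 m/s

Conservation of energy: ½kx² = ½mv²
v = x√(k/m) = 0.187 × √(2990/2.27) = 6.787 m/s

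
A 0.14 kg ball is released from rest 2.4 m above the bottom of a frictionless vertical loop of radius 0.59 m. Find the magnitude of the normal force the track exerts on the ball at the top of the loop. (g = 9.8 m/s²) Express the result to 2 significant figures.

N = 4.3 N

Energy from release to top (height 2r): mgh = ½mv_top² + mg(2r)
v_top² = 2g(h − 2r) = 2(9.8)(2.4 − 1.180) = 23.912 m²/s²
At the top, both N and weight point toward the centre: N + mg = mv_top²/r
N = m(v_top²/r − g) = 0.14(23.912/0.59 − 9.8) = 4.302 N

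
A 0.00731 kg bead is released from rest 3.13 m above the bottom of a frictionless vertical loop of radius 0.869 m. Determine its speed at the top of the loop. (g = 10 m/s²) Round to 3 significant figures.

v = 5.28 m/s

Energy conservation: mgh = ½mv_top² + mg(2r)
v_top² = 2g(h − 2r) = 2(10)(3.13 − 1.738) = 27.84
v_top = 5.276 m/s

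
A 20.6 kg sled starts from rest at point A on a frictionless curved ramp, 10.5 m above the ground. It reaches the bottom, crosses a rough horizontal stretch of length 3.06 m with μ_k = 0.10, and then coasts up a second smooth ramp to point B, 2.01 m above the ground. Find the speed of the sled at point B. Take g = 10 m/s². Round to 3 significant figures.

Energy at A: mgh₁ = (20.6)(10)(10.5) = 2163.0 J
Friction loss: W_f = μ_k mg d = 63.04 J
At B: ½mv² + mgh₂ = mgh₁ − W_f
½mv² = 2163.0 − 63.04 − 414.06 = 1685.9 J
v = √(2 × 1685.9/20.6) = 12.79 m/s

v = 12.8 m/s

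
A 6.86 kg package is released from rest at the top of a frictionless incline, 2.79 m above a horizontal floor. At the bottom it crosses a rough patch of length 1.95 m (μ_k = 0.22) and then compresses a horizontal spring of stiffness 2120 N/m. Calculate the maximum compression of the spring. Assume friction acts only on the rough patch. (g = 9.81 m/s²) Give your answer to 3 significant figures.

Initial energy: E₁ = mgh = (6.86)(9.81)(2.79) = 187.76 J
Friction removes W_f = μ_k mg d = (0.22)(6.86)(9.81)(1.95) = 28.87 J
Energy reaching the spring: E = 187.76 − 28.87 = 158.89 J
At max compression ½kx² = E ⇒ x = √(2E/k) = √(2 × 158.89/2120) = 0.3872 m

x = 0.387 m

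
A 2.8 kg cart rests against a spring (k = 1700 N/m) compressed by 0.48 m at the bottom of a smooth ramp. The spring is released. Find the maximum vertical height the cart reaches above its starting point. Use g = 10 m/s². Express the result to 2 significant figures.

h = 7.0 m

All spring PE becomes gravitational PE at the highest point: ½kx² = mgh
h = kx²/(2mg) = (1700)(0.48)²/(2 × 2.8 × 10) = 6.994 m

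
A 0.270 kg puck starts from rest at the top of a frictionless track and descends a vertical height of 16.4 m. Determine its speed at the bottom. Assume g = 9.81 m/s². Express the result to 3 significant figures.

Mechanical energy is conserved (no friction): mgh = ½mv²
v = √(2gh) = √(2 × 9.81 × 16.4) = √321.77 = 17.94 m/s

v = 17.9 m/s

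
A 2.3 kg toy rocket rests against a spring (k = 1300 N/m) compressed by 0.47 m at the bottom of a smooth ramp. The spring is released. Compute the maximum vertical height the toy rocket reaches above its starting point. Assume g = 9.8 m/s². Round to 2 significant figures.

At maximum height the toy rocket is at rest, so ½kx² = mgh
h = kx²/(2mg) = (1300)(0.47)²/(2 × 2.3 × 9.8) = 6.370 m

h = 6.4 m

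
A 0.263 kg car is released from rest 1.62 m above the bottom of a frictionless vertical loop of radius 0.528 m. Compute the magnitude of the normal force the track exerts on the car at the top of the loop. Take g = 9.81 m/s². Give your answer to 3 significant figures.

N = 2.93 N

Energy from release to top (height 2r): mgh = ½mv_top² + mg(2r)
v_top² = 2g(h − 2r) = 2(9.81)(1.62 − 1.056) = 11.066 m²/s²
At the top, both N and weight point toward the centre: N + mg = mv_top²/r
N = m(v_top²/r − g) = 0.263(11.066/0.528 − 9.81) = 2.932 N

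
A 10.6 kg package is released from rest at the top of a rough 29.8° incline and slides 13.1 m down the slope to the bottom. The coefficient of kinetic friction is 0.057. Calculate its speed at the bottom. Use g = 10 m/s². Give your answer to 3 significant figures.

Energy: mgh = ½mv² + W_f, with h = L sinθ and W_f = μ_k (mg cosθ) L
mgh = mgL sinθ = (10.6)(10)(13.1)sin29.8° = 690.10 J
W_f = μ_k mg cosθ · L = (0.057)(10.6)(10)cos29.8°·13.1 = 68.68 J
½mv² = 690.10 − 68.68 = 621.41 J
v = √(2 × 621.41/10.6) = 10.83 m/s

v = 10.8 m/s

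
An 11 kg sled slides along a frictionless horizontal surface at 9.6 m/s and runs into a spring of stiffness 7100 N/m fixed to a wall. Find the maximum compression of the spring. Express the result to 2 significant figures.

All KE is stored as spring PE at maximum compression: ½mv² = ½kx²
x = v√(m/k) = 9.6 × √(11/7100) = 0.3779 m

x = 0.38 m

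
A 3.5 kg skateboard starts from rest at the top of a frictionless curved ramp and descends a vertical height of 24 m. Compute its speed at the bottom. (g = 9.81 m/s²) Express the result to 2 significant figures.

v = 22 m/s

By conservation of mechanical energy, mgh = ½mv²
v = √(2gh) = √(2 × 9.81 × 24) = √470.88 = 21.70 m/s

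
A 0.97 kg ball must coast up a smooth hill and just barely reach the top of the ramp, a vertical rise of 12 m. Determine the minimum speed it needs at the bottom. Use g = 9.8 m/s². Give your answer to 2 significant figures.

At the top it is momentarily at rest, so all KE converts to PE: ½mv² = mgh
v = √(2gh) = √(2 × 9.8 × 12) = 15.34 m/s

v = 15 m/s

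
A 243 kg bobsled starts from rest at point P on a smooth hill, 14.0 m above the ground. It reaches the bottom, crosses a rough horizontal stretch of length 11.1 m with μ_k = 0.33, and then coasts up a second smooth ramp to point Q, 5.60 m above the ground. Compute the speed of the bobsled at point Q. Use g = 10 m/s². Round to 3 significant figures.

Energy at P: mgh₁ = (243)(10)(14.0) = 34020 J
Friction loss: W_f = μ_k mg d = 8901 J
At Q: ½mv² + mgh₂ = mgh₁ − W_f
½mv² = 34020 − 8901 − 13608 = 11511 J
v = √(2 × 11511/243) = 9.733 m/s

v = 9.73 m/s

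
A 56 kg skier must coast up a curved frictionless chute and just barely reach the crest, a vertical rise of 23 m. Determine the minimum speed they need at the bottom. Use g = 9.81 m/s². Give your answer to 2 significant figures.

At the top they are momentarily at rest, so all KE converts to PE: ½mv² = mgh
v = √(2gh) = √(2 × 9.81 × 23) = 21.24 m/s

v = 21 m/s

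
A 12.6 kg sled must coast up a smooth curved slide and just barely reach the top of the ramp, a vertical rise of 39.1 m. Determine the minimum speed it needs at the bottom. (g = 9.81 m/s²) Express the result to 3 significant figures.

At the top it is momentarily at rest, so all KE converts to PE: ½mv² = mgh
v = √(2gh) = √(2 × 9.81 × 39.1) = 27.70 m/s

v = 27.7 m/s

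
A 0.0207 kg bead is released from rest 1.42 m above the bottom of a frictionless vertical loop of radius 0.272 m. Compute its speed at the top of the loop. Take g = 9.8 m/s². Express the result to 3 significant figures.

v = 4.14 m/s

Energy conservation: mgh = ½mv_top² + mg(2r)
v_top² = 2g(h − 2r) = 2(9.8)(1.42 − 0.5440) = 17.17
v_top = 4.144 m/s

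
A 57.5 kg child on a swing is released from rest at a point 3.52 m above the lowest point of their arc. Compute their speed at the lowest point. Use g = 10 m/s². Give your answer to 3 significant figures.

v = 8.39 m/s

Energy conservation between the two points: mgh = ½mv²
v = √(2gh) = √(2 × 10 × 3.52) = √70.400 = 8.390 m/s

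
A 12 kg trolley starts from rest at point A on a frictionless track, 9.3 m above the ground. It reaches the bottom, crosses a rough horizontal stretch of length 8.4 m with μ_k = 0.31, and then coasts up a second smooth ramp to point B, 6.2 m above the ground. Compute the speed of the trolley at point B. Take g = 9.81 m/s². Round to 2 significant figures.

Energy at A: mgh₁ = (12)(9.81)(9.3) = 1094.8 J
Friction loss: W_f = μ_k mg d = 306.5 J
At B: ½mv² + mgh₂ = mgh₁ − W_f
½mv² = 1094.8 − 306.5 − 729.86 = 58.389 J
v = √(2 × 58.389/12) = 3.120 m/s

v = 3.1 m/s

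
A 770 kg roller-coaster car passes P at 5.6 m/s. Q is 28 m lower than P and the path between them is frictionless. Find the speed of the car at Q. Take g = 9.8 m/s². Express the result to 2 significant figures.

By conservation of mechanical energy, ½mv₀² + mgh = ½mv²
The mass cancels from both sides.
v² = v₀² + 2gh = (5.6)² + 2(9.8)(28) = 580.16
v = √580.16 = 24.09 m/s

v = 24 m/s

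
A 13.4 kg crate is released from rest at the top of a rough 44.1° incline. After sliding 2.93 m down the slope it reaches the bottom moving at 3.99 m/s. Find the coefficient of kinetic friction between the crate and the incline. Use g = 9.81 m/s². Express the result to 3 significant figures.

μ_k = 0.583

Energy balance down the incline: mg L sinθ − ½mv² = μ_k (mg cosθ) L
mgL sinθ = 268.04 J; ½mv² = 106.66 J
W_f = 268.04 − 106.66 = 161.4 J
μ_k = W_f/(mg cosθ · L) = 161.4/(94.40 × 2.93) = 0.5834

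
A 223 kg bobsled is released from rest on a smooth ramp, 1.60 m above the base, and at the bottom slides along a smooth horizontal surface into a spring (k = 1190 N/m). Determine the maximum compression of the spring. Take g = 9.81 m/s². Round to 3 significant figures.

x = 2.43 m

At max compression the bobsled is momentarily at rest: mgh = ½kx²
x = √(2mgh/k) = √(2 × 223 × 9.81 × 1.60 / 1190) = 2.425 m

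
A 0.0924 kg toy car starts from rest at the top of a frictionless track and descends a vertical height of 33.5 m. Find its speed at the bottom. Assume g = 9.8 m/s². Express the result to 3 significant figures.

v = 25.6 m/s

Energy conservation between the two points: mgh = ½mv²
v = √(2gh) = √(2 × 9.8 × 33.5) = √656.60 = 25.62 m/s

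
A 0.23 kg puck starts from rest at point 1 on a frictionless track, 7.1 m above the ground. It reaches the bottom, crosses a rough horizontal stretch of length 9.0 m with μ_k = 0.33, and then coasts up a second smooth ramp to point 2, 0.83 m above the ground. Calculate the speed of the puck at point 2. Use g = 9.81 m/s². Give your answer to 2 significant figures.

v = 8.0 m/s

Energy at 1: mgh₁ = (0.23)(9.81)(7.1) = 16.020 J
Friction loss: W_f = μ_k mg d = 6.701 J
At 2: ½mv² + mgh₂ = mgh₁ − W_f
½mv² = 16.020 − 6.701 − 1.8727 = 7.4458 J
v = √(2 × 7.4458/0.23) = 8.046 m/s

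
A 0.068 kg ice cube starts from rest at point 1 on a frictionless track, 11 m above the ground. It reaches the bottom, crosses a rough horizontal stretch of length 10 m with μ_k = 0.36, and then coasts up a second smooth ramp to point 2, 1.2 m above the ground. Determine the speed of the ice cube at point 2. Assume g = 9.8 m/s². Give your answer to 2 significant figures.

v = 11 m/s

Energy at 1: mgh₁ = (0.068)(9.8)(11) = 7.3304 J
Friction loss: W_f = μ_k mg d = 2.399 J
At 2: ½mv² + mgh₂ = mgh₁ − W_f
½mv² = 7.3304 − 2.399 − 0.79968 = 4.1317 J
v = √(2 × 4.1317/0.068) = 11.02 m/s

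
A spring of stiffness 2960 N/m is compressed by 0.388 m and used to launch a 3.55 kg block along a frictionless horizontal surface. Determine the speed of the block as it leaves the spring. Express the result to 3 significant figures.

Conservation of energy: ½kx² = ½mv²
v = x√(k/m) = 0.388 × √(2960/3.55) = 11.20 m/s

v = 11.2 m/s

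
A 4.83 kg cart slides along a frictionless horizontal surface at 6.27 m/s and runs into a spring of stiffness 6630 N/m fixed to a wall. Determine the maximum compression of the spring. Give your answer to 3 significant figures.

x = 0.169 m

Conservation of energy between contact and max compression: ½mv² = ½kx²
x = v√(m/k) = 6.27 × √(4.83/6630) = 0.1692 m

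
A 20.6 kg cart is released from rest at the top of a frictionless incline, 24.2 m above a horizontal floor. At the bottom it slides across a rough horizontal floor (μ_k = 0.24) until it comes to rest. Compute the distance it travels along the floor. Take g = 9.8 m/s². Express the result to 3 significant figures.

Applying the work–energy principle:
At rest all PE has been dissipated by friction: mgh = μ_k m g d
d = h/μ_k = 24.2/0.24 = 100.8 m

d = 101 m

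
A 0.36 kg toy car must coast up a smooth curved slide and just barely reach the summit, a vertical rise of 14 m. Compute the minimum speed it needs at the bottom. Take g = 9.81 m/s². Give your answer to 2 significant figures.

v = 17 m/s

At the top it is momentarily at rest, so all KE converts to PE: ½mv² = mgh
v = √(2gh) = √(2 × 9.81 × 14) = 16.57 m/s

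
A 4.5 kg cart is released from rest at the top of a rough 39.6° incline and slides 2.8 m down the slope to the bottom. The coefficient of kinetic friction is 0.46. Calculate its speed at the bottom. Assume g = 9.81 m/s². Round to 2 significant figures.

Work–energy: mg(L sinθ) − μ_k(mg cosθ)L = ½mv²
mgh = mgL sinθ = (4.5)(9.81)(2.8)sin39.6° = 78.789 J
W_f = μ_k mg cosθ · L = (0.46)(4.5)(9.81)cos39.6°·2.8 = 43.81 J
½mv² = 78.789 − 43.81 = 34.979 J
v = √(2 × 34.979/4.5) = 3.943 m/s

v = 3.9 m/s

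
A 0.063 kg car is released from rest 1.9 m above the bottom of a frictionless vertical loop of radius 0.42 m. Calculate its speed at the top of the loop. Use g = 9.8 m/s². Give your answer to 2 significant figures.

v = 4.6 m/s

Energy conservation: mgh = ½mv_top² + mg(2r)
v_top² = 2g(h − 2r) = 2(9.8)(1.9 − 0.8400) = 20.78
v_top = 4.558 m/s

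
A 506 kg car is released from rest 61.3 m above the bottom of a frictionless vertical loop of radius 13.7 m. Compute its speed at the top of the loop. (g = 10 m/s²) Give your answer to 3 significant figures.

v = 26.0 m/s

Energy conservation: mgh = ½mv_top² + mg(2r)
v_top² = 2g(h − 2r) = 2(10)(61.3 − 27.40) = 678.0
v_top = 26.04 m/s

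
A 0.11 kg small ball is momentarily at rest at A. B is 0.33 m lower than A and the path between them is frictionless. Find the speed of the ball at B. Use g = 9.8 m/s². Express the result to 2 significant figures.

Energy conservation between the two points: mgh = ½mv²
v = √(2gh) = √(2 × 9.8 × 0.33) = √6.4680 = 2.543 m/s

v = 2.5 m/s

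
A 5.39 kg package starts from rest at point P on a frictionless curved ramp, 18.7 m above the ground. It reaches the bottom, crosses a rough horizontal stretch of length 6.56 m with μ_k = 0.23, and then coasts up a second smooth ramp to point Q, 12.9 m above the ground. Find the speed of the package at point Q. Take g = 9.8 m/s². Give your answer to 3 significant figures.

v = 9.17 m/s

Energy at P: mgh₁ = (5.39)(9.8)(18.7) = 987.77 J
Friction loss: W_f = μ_k mg d = 79.70 J
At Q: ½mv² + mgh₂ = mgh₁ − W_f
½mv² = 987.77 − 79.70 − 681.40 = 226.67 J
v = √(2 × 226.67/5.39) = 9.171 m/s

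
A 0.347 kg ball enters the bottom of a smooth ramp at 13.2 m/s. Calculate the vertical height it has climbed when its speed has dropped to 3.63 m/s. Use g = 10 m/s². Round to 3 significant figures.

Energy balance between the two points: ½mv₁² = ½mv₂² + mgh
h = (v₁² − v₂²)/(2g) = (13.2² − 3.63²)/(2 × 10) = 8.053 m

h = 8.05 m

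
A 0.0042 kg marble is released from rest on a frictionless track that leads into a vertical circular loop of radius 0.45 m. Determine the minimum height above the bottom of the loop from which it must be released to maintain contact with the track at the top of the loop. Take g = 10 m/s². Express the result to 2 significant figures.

h = 1.1 m

At the top, for minimum speed gravity alone supplies the centripetal force: mg = mv_top²/r ⇒ v_top² = gr = 4.500 m²/s²
Energy conservation from release height h to the top (height 2r): mgh = ½mv_top² + mg(2r)
h = v_top²/(2g) + 2r = r/2 + 2r = 5r/2 = 1.125 m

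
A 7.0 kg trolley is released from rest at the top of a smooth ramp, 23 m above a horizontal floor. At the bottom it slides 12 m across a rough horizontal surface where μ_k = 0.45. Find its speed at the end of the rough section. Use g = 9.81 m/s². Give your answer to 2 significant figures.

Energy bookkeeping (friction removes W_f = μ_k N d):
mgh = ½mv² + μ_k m g d
W_f = μ_k mg d = (0.45)(7.0)(9.81)(12) = 370.8 J
½mv² = mgh − W_f = 1579.4 − 370.8 = 1208.6 J
v = √(2 × 1208.6/7.0) = 18.58 m/s

v = 19 m/s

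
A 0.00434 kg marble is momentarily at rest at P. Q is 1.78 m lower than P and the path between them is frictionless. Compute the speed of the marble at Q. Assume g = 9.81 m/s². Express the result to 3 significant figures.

By conservation of mechanical energy, mgh = ½mv²
v = √(2gh) = √(2 × 9.81 × 1.78) = √34.924 = 5.910 m/s

v = 5.91 m/s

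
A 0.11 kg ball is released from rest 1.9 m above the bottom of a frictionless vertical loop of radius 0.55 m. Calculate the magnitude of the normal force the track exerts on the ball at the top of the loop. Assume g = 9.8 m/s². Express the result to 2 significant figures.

Energy from release to top (height 2r): mgh = ½mv_top² + mg(2r)
v_top² = 2g(h − 2r) = 2(9.8)(1.9 − 1.100) = 15.680 m²/s²
At the top, both N and weight point toward the centre: N + mg = mv_top²/r
N = m(v_top²/r − g) = 0.11(15.680/0.55 − 9.8) = 2.058 N

N = 2.1 N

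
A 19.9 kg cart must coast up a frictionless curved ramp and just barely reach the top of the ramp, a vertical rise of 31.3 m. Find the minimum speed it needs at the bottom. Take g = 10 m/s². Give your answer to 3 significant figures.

At the top it is momentarily at rest, so all KE converts to PE: ½mv² = mgh
v = √(2gh) = √(2 × 10 × 31.3) = 25.02 m/s

v = 25.0 m/s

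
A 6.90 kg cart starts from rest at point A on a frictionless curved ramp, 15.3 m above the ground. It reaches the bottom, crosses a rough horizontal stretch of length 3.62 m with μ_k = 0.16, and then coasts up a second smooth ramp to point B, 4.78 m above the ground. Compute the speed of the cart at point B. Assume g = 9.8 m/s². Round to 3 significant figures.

Energy at A: mgh₁ = (6.90)(9.8)(15.3) = 1034.6 J
Friction loss: W_f = μ_k mg d = 39.17 J
At B: ½mv² + mgh₂ = mgh₁ − W_f
½mv² = 1034.6 − 39.17 − 323.22 = 672.20 J
v = √(2 × 672.20/6.90) = 13.96 m/s

v = 14.0 m/s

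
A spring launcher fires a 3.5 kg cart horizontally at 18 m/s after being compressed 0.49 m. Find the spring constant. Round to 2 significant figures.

Spring PE at full compression equals KE at release: ½kx² = ½mv²
k = mv²/x² = (3.5)(18)²/(0.49)² = 4723 N/m

k = 4700 N/m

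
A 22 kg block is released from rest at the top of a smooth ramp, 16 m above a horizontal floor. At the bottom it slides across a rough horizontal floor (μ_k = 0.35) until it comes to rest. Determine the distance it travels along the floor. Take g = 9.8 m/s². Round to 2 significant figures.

d = 46 m

Energy bookkeeping (friction removes W_f = μ_k N d):
At rest all PE has been dissipated by friction: mgh = μ_k m g d
d = h/μ_k = 16/0.35 = 45.71 m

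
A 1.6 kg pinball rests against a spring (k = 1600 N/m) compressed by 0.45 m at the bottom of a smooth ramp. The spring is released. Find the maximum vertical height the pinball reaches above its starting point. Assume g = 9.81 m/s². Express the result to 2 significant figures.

Energy conservation from release to the highest point: ½kx² = mgh
h = kx²/(2mg) = (1600)(0.45)²/(2 × 1.6 × 9.81) = 10.32 m

h = 10 m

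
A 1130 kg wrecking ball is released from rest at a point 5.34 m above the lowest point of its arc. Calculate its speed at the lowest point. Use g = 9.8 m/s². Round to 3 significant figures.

Equating total energy at the two states: mgh = ½mv²
v = √(2gh) = √(2 × 9.8 × 5.34) = √104.66 = 10.23 m/s

v = 10.2 m/s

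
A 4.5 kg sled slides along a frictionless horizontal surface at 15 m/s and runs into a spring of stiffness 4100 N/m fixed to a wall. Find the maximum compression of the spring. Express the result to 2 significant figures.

Conservation of energy between contact and max compression: ½mv² = ½kx²
x = v√(m/k) = 15 × √(4.5/4100) = 0.4969 m

x = 0.50 m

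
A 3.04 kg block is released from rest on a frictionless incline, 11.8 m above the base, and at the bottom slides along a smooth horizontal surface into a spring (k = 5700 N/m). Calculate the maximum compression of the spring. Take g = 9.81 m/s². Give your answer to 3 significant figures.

x = 0.351 m

Energy conservation (no friction) from release to max compression: mgh = ½kx²
x = √(2mgh/k) = √(2 × 3.04 × 9.81 × 11.8 / 5700) = 0.3514 m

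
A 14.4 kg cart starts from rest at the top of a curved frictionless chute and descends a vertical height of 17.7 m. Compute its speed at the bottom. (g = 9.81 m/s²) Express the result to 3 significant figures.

By conservation of mechanical energy, mgh = ½mv²
The mass cancels from both sides.
v = √(2gh) = √(2 × 9.81 × 17.7) = √347.27 = 18.64 m/s

v = 18.6 m/s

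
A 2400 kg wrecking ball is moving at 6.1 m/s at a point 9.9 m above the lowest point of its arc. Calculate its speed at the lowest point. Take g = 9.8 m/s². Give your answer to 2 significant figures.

v = 15 m/s

Mechanical energy is conserved (no friction): ½mv₀² + mgh = ½mv²
v² = v₀² + 2gh = (6.1)² + 2(9.8)(9.9) = 231.25
v = √231.25 = 15.21 m/s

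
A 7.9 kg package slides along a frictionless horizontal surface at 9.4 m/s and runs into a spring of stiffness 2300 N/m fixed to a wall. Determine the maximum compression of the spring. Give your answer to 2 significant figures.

x = 0.55 m

Conservation of energy between contact and max compression: ½mv² = ½kx²
x = v√(m/k) = 9.4 × √(7.9/2300) = 0.5509 m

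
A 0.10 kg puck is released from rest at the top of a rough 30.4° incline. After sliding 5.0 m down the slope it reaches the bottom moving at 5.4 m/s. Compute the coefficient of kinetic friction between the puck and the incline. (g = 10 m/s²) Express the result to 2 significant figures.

Energy balance down the incline: mg L sinθ − ½mv² = μ_k (mg cosθ) L
mgL sinθ = 2.5302 J; ½mv² = 1.4580 J
W_f = 2.5302 − 1.4580 = 1.072 J
μ_k = W_f/(mg cosθ · L) = 1.072/(0.8625 × 5.0) = 0.2486

μ_k = 0.25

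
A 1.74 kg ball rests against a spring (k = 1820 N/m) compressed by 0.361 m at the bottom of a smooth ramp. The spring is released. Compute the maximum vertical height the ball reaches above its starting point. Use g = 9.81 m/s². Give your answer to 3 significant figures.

All spring PE becomes gravitational PE at the highest point: ½kx² = mgh
h = kx²/(2mg) = (1820)(0.361)²/(2 × 1.74 × 9.81) = 6.948 m

h = 6.95 m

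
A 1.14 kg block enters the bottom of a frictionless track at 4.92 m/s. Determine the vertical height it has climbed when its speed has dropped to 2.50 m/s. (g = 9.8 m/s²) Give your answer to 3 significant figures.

h = 0.916 m

Energy balance between the two points: ½mv₁² = ½mv₂² + mgh
h = (v₁² − v₂²)/(2g) = (4.92² − 2.50²)/(2 × 9.8) = 0.9161 m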